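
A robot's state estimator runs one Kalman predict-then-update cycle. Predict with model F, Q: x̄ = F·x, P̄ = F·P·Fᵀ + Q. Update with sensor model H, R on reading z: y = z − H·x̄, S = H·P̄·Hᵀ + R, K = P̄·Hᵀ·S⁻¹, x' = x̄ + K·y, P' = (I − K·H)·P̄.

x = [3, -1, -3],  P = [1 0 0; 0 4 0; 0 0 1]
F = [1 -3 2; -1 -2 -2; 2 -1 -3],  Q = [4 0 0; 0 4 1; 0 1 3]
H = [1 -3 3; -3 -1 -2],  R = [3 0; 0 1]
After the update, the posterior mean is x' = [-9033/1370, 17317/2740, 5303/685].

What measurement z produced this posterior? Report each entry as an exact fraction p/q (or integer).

z = [-3, -2]

x̄ = F·x = [0, 5, 16]
P̄ = F·P·Fᵀ + Q = [45 19 8; 19 25 13; 8 13 20]
S = H·P̄·Hᵀ + R = [153 -77; -77 773]
K = P̄·Hᵀ·S⁻¹ = [-1907/56170 -12543/56170; -21457/112340 -17833/112340; 4122/28085 -2387/28085]
x' − x̄ = [-9033/1370, 3617/2740, -5657/685] = K·y
y = (KᵀK)⁻¹·Kᵀ·(x' − x̄) = [-36, 35]
z = y + H·x̄ = [-36, 35] + [33, -37] = [-3, -2]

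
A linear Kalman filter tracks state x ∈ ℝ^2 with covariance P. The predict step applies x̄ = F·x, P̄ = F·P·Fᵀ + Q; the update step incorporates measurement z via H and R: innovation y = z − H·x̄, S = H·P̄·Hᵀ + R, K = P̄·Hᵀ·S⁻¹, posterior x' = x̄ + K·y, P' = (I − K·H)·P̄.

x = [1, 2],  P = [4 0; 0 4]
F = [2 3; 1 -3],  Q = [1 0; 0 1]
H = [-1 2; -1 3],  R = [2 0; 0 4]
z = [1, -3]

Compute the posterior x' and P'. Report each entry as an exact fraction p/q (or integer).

x' = [-6233/3893, -3676/3893]
P' = [47650/3893 19222/3893; 19222/3893 8662/3893]

x̄ = F·x = [8, -5]
P̄ = F·P·Fᵀ + Q = [53 -28; -28 41]
y = z − H·x̄ = [19, 20]
S = H·P̄·Hᵀ + R = [331 439; 439 594]
K = P̄·Hᵀ·S⁻¹ = [-4603/3893 2504/3893; -949/3893 1691/3893]
x' = x̄ + K·y = [-6233/3893, -3676/3893]
P' = (I − K·H)·P̄ = [47650/3893 19222/3893; 19222/3893 8662/3893]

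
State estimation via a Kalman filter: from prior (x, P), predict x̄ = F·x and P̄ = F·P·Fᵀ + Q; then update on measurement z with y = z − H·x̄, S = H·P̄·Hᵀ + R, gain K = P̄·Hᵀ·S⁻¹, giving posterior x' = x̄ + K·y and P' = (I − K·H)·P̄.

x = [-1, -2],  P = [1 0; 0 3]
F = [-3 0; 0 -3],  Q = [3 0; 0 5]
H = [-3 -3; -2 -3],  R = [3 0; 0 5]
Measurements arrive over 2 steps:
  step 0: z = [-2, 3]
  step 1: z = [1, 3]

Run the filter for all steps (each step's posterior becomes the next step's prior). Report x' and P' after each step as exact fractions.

step 0: x' = [6615/2153, -5578/2153], P' = [9276/2153 -8064/2153; -8064/2153 7456/2153]
step 1: x' = [446586/2959987, -2055026/2959987], P' = [19806843/2959987 -17300367/2959987; -17300367/2959987 15713738/2959987]

step 0: x̄ = F·x = [3, 6]
step 0: P̄ = F·P·Fᵀ + Q = [12 0; 0 32]
step 0: y = z − H·x̄ = [25, 27]
step 0: S = H·P̄·Hᵀ + R = [399 360; 360 341]
step 0: K = P̄·Hᵀ·S⁻¹ = [-1212/2153 1128/2153; 608/2153 -1248/2153]
step 0: x' = x̄ + K·y = [6615/2153, -5578/2153]
step 0: P' = (I − K·H)·P̄ = [9276/2153 -8064/2153; -8064/2153 7456/2153]
step 1: x̄ = F·x = [-19845/2153, 16734/2153]
step 1: P̄ = F·P·Fᵀ + Q = [89943/2153 -72576/2153; -72576/2153 77869/2153]
step 1: y = z − H·x̄ = [-7180/2153, 16971/2153]
step 1: S = H·P̄·Hᵀ + R = [210399/2153 151839/2153; 151839/2153 200446/2153]
step 1: K = P̄·Hᵀ·S⁻¹ = [-2506476/2959987 2457483/2959987; 1586629/2959987 -2508096/2959987]
step 1: x' = x̄ + K·y = [446586/2959987, -2055026/2959987]
step 1: P' = (I − K·H)·P̄ = [19806843/2959987 -17300367/2959987; -17300367/2959987 15713738/2959987]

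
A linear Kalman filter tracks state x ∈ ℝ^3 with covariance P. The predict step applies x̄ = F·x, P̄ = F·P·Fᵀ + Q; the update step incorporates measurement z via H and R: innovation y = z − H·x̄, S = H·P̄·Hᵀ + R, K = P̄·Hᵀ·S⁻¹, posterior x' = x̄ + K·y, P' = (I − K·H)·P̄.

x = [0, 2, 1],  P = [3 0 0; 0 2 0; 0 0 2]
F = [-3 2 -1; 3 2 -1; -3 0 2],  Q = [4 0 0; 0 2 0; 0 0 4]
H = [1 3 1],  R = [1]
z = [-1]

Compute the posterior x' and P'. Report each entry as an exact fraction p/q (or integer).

x' = [75/38, -93/38, 169/38]
P' = [7621/190 -4127/190 4773/190; -4127/190 2649/190 -3751/190; 4773/190 -3751/190 6449/190]

x̄ = F·x = [3, 3, 2]
P̄ = F·P·Fᵀ + Q = [41 -17 23; -17 39 -31; 23 -31 39]
y = z − H·x̄ = [-15]
S = H·P̄·Hᵀ + R = [190]
K = P̄·Hᵀ·S⁻¹ = [13/190; 69/190; -31/190]
x' = x̄ + K·y = [75/38, -93/38, 169/38]
P' = (I − K·H)·P̄ = [7621/190 -4127/190 4773/190; -4127/190 2649/190 -3751/190; 4773/190 -3751/190 6449/190]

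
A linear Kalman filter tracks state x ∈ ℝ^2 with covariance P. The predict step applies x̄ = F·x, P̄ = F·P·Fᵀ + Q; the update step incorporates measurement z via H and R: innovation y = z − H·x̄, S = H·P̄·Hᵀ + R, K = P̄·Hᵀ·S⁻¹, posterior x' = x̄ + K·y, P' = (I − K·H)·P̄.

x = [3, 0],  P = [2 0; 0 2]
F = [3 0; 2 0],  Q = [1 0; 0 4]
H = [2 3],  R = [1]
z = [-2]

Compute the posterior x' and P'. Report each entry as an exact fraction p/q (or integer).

x̄ = F·x = [9, 6]
P̄ = F·P·Fᵀ + Q = [19 12; 12 12]
y = z − H·x̄ = [-38]
S = H·P̄·Hᵀ + R = [329]
K = P̄·Hᵀ·S⁻¹ = [74/329; 60/329]
x' = x̄ + K·y = [149/329, -306/329]
P' = (I − K·H)·P̄ = [775/329 -492/329; -492/329 348/329]

x' = [149/329, -306/329]
P' = [775/329 -492/329; -492/329 348/329]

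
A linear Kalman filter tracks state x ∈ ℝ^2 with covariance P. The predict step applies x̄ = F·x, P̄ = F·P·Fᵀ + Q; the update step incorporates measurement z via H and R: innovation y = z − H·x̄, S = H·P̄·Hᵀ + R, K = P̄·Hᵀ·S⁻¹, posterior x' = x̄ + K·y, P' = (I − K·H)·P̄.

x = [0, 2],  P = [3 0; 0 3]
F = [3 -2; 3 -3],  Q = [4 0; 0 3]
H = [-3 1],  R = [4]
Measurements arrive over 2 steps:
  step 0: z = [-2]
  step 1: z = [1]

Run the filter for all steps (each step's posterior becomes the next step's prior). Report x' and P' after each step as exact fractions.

step 0: x' = [-20/89, -222/89], P' = [299/89 729/89; 729/89 2031/89]
step 1: x' = [4851/6626, 18639/6626], P' = [56021/6626 154755/6626; 154755/6626 449421/6626]

step 0: x̄ = F·x = [-4, -6]
step 0: P̄ = F·P·Fᵀ + Q = [43 45; 45 57]
step 0: y = z − H·x̄ = [-8]
step 0: S = H·P̄·Hᵀ + R = [178]
step 0: K = P̄·Hᵀ·S⁻¹ = [-42/89; -39/89]
step 0: x' = x̄ + K·y = [-20/89, -222/89]
step 0: P' = (I − K·H)·P̄ = [299/89 729/89; 729/89 2031/89]
step 1: x̄ = F·x = [384/89, 606/89]
step 1: P̄ = F·P·Fᵀ + Q = [2423/89 3942/89; 3942/89 8115/89]
step 1: y = z − H·x̄ = [635/89]
step 1: S = H·P̄·Hᵀ + R = [6626/89]
step 1: K = P̄·Hᵀ·S⁻¹ = [-3327/6626; -3711/6626]
step 1: x' = x̄ + K·y = [4851/6626, 18639/6626]
step 1: P' = (I − K·H)·P̄ = [56021/6626 154755/6626; 154755/6626 449421/6626]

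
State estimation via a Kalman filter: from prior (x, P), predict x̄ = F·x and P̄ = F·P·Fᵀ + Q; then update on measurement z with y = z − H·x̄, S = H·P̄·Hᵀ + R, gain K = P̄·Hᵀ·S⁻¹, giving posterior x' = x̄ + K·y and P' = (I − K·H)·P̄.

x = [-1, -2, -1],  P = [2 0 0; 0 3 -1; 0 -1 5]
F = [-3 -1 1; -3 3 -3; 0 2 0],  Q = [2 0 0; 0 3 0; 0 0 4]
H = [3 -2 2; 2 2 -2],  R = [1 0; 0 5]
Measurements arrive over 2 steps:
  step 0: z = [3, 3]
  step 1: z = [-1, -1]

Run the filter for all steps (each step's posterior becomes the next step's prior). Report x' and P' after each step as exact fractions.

step 0: x̄ = F·x = [4, 0, -4]
step 0: P̄ = F·P·Fᵀ + Q = [30 -12 -8; -12 111 24; -8 24 16]
step 0: y = z − H·x̄ = [-1, -13]
step 0: S = H·P̄·Hᵀ + R = [635 -144; -144 409]
step 0: K = P̄·Hᵀ·S⁻¹ = [47570/238979 47132/238979; -64290/238979 65010/238979; -16360/238979 -5760/238979]
step 0: x' = x̄ + K·y = [295630/238979, -780840/238979, -864676/238979]
step 0: P' = (I − K·H)·P̄ = [56646/238979 52152/238979 -9032/238979; 52152/238979 3274269/238979 3163896/238979; -9032/238979 3163896/238979 3169264/238979]
step 1: x̄ = F·x = [-970726/238979, -635382/238979, -1561680/238979]
step 1: P̄ = F·P·Fᵀ + Q = [1470617/238979 -204513/238979 -533658/238979; -204513/238979 1167108/238979 349326/238979; -533658/238979 349326/238979 14052992/238979]
step 1: y = z − H·x̄ = [4525795/238979, -150123/238979]
step 1: S = H·P̄·Hᵀ + R = [67610584/238979 -48603800/238979; -48603800/238979 67796315/238979]
step 1: K = P̄·Hᵀ·S⁻¹ = [359385677/1859091448 222720013/1161932155; -77719371/1859091448 -13802469/1161932155; 152984103/929545724 -350920226/1161932155]
step 1: x' = x̄ + K·y = [-4846851383/9295457240, -32004064671/9295457240, -15004107477/4647728620]
step 1: P' = (I − K·H)·P̄ = [2141145781/9295457240 -188139123/9295457240 -1250696801/4647728620; -188139123/9295457240 42305985789/9295457240 21196948023/4647728620; -1250696801/4647728620 21196948023/4647728620 11727726741/2323864310]

step 0: x' = [295630/238979, -780840/238979, -864676/238979], P' = [56646/238979 52152/238979 -9032/238979; 52152/238979 3274269/238979 3163896/238979; -9032/238979 3163896/238979 3169264/238979]
step 1: x' = [-4846851383/9295457240, -32004064671/9295457240, -15004107477/4647728620], P' = [2141145781/9295457240 -188139123/9295457240 -1250696801/4647728620; -188139123/9295457240 42305985789/9295457240 21196948023/4647728620; -1250696801/4647728620 21196948023/4647728620 11727726741/2323864310]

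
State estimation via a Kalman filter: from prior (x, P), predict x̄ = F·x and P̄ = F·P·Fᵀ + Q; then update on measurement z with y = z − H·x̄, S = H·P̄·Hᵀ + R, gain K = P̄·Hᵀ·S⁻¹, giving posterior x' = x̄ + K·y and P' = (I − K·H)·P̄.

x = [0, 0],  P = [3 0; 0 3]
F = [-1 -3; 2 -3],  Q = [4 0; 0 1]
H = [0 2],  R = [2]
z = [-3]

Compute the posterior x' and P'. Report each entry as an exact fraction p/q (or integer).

x' = [-7/9, -40/27]
P' = [208/9 7/27; 7/27 40/81]

x̄ = F·x = [0, 0]
P̄ = F·P·Fᵀ + Q = [34 21; 21 40]
y = z − H·x̄ = [-3]
S = H·P̄·Hᵀ + R = [162]
K = P̄·Hᵀ·S⁻¹ = [7/27; 40/81]
x' = x̄ + K·y = [-7/9, -40/27]
P' = (I − K·H)·P̄ = [208/9 7/27; 7/27 40/81]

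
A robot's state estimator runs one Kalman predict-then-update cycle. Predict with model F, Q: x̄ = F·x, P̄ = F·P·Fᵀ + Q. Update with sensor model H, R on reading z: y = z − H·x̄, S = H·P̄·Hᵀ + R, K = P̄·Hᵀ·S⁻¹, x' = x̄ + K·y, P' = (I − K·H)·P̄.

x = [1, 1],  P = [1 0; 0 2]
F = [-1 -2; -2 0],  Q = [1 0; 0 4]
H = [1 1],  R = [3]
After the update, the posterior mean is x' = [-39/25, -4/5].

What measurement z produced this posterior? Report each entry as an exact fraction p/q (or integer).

z = [-2]

x̄ = F·x = [-3, -2]
P̄ = F·P·Fᵀ + Q = [10 2; 2 8]
S = H·P̄·Hᵀ + R = [25]
K = P̄·Hᵀ·S⁻¹ = [12/25; 2/5]
x' − x̄ = [36/25, 6/5] = K·y
y = (KᵀK)⁻¹·Kᵀ·(x' − x̄) = [3]
z = y + H·x̄ = [3] + [-5] = [-2]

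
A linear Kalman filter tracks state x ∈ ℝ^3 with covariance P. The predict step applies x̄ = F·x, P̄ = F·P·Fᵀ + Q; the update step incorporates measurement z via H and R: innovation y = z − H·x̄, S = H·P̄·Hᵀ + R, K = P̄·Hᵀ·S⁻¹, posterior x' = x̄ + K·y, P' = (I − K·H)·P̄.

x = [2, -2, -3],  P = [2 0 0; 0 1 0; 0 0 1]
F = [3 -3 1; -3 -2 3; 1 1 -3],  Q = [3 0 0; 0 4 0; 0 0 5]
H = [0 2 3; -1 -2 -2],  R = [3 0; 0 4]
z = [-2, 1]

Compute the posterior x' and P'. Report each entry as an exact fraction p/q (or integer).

x' = [8349/904, -47761/3616, 29603/3616]
P' = [3017/226 -13365/904 8415/904; -13365/904 89265/3616 -59619/3616; 8415/904 -59619/3616 40953/3616]

x̄ = F·x = [9, -11, 9]
P̄ = F·P·Fᵀ + Q = [31 -9 0; -9 35 -17; 0 -17 17]
y = z − H·x̄ = [-7, 6]
S = H·P̄·Hᵀ + R = [92 -54; -54 71]
K = P̄·Hᵀ·S⁻¹ = [-495/904 -271/452; -109/3616 -729/1808; 1207/3616 459/1808]
x' = x̄ + K·y = [8349/904, -47761/3616, 29603/3616]
P' = (I − K·H)·P̄ = [3017/226 -13365/904 8415/904; -13365/904 89265/3616 -59619/3616; 8415/904 -59619/3616 40953/3616]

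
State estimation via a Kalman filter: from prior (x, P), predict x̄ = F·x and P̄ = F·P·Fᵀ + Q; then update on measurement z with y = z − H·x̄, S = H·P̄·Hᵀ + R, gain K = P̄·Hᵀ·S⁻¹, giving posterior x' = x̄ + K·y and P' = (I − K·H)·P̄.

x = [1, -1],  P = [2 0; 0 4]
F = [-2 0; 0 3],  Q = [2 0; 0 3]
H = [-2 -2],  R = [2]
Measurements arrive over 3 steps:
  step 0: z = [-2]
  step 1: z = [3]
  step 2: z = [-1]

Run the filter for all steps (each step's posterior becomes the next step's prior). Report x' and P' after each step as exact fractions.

step 0: x̄ = F·x = [-2, -3]
step 0: P̄ = F·P·Fᵀ + Q = [10 0; 0 39]
step 0: y = z − H·x̄ = [-12]
step 0: S = H·P̄·Hᵀ + R = [198]
step 0: K = P̄·Hᵀ·S⁻¹ = [-10/99; -13/33]
step 0: x' = x̄ + K·y = [-26/33, 19/11]
step 0: P' = (I − K·H)·P̄ = [790/99 -260/33; -260/33 91/11]
step 1: x̄ = F·x = [52/33, 57/11]
step 1: P̄ = F·P·Fᵀ + Q = [3358/99 520/11; 520/11 852/11]
step 1: y = z − H·x̄ = [545/33]
step 1: S = H·P̄·Hᵀ + R = [81742/99]
step 1: K = P̄·Hᵀ·S⁻¹ = [-8038/40871; -12348/40871]
step 1: x' = x̄ + K·y = [-68346/40871, 7857/40871]
step 1: P' = (I − K·H)·P̄ = [81070/40871 -73032/40871; -73032/40871 85380/40871]
step 2: x̄ = F·x = [136692/40871, 23571/40871]
step 2: P̄ = F·P·Fᵀ + Q = [406022/40871 438192/40871; 438192/40871 891033/40871]
step 2: y = z − H·x̄ = [279655/40871]
step 2: S = H·P̄·Hᵀ + R = [8775498/40871]
step 2: K = P̄·Hᵀ·S⁻¹ = [-844214/4387749; -443075/1462583]
step 2: x' = x̄ + K·y = [8898278/4387749, -2188192/1462583]
step 2: P' = (I − K·H)·P̄ = [8713466/4387749 -2623084/1462583; -2623084/1462583 3066159/1462583]

step 0: x' = [-26/33, 19/11], P' = [790/99 -260/33; -260/33 91/11]
step 1: x' = [-68346/40871, 7857/40871], P' = [81070/40871 -73032/40871; -73032/40871 85380/40871]
step 2: x' = [8898278/4387749, -2188192/1462583], P' = [8713466/4387749 -2623084/1462583; -2623084/1462583 3066159/1462583]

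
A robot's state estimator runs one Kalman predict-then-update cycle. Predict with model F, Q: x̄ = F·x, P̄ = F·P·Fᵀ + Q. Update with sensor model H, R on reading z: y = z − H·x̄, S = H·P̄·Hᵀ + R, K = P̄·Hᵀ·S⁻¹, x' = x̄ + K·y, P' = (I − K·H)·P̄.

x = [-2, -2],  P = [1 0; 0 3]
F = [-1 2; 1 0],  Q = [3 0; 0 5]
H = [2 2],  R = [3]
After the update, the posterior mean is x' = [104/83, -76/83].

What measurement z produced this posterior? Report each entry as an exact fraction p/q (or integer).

z = [1]

x̄ = F·x = [-2, -2]
P̄ = F·P·Fᵀ + Q = [16 -1; -1 6]
S = H·P̄·Hᵀ + R = [83]
K = P̄·Hᵀ·S⁻¹ = [30/83; 10/83]
x' − x̄ = [270/83, 90/83] = K·y
y = (KᵀK)⁻¹·Kᵀ·(x' − x̄) = [9]
z = y + H·x̄ = [9] + [-8] = [1]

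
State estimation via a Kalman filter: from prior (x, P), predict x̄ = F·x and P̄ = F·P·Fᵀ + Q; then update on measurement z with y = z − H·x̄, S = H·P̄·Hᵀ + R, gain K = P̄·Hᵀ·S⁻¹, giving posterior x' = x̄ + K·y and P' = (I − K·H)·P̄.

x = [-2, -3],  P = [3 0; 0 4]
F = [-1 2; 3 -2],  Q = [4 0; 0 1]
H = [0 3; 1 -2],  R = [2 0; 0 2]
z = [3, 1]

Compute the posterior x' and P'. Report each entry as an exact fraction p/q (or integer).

x' = [5153/4877, 3145/4877]
P' = [10154/4877 1448/4877; 1448/4877 950/4877]

x̄ = F·x = [-4, 0]
P̄ = F·P·Fᵀ + Q = [23 -25; -25 44]
y = z − H·x̄ = [3, 5]
S = H·P̄·Hᵀ + R = [398 -339; -339 301]
K = P̄·Hᵀ·S⁻¹ = [2172/4877 3629/4877; 1425/4877 -226/4877]
x' = x̄ + K·y = [5153/4877, 3145/4877]
P' = (I − K·H)·P̄ = [10154/4877 1448/4877; 1448/4877 950/4877]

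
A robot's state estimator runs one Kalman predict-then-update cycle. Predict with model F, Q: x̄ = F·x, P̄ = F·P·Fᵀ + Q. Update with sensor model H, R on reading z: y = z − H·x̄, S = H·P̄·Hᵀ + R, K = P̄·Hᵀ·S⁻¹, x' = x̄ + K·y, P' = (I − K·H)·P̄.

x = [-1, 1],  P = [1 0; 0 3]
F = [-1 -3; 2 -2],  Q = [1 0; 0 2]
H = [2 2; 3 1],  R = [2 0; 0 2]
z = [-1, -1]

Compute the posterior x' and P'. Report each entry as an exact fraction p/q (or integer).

x̄ = F·x = [-2, -4]
P̄ = F·P·Fᵀ + Q = [29 16; 16 18]
y = z − H·x̄ = [11, 9]
S = H·P̄·Hᵀ + R = [318 338; 338 377]
K = P̄·Hᵀ·S⁻¹ = [-34/217 1167/2821; 128/217 -998/2821]
x' = x̄ + K·y = [-1/2821, -1962/2821]
P' = (I − K·H)·P̄ = [1388/2821 -1830/2821; -1830/2821 3494/2821]

x' = [-1/2821, -1962/2821]
P' = [1388/2821 -1830/2821; -1830/2821 3494/2821]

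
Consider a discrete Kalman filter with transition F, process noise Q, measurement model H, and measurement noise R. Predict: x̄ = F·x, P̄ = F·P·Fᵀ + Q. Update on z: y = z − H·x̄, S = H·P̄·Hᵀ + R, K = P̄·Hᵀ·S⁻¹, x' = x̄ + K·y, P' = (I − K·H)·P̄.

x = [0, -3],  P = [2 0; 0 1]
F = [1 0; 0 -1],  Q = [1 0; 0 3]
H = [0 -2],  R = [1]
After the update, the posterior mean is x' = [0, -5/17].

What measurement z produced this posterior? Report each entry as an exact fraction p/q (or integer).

x̄ = F·x = [0, 3]
P̄ = F·P·Fᵀ + Q = [3 0; 0 4]
S = H·P̄·Hᵀ + R = [17]
K = P̄·Hᵀ·S⁻¹ = [0; -8/17]
x' − x̄ = [0, -56/17] = K·y
y = (KᵀK)⁻¹·Kᵀ·(x' − x̄) = [7]
z = y + H·x̄ = [7] + [-6] = [1]

z = [1]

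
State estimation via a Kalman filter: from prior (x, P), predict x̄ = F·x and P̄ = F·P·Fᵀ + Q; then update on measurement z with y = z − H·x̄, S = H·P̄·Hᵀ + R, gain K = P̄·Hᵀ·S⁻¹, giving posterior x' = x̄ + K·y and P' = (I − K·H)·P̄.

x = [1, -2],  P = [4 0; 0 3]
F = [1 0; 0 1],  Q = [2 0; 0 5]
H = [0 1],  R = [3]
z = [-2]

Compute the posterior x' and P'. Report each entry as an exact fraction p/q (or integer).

x' = [1, -2]
P' = [6 0; 0 24/11]

x̄ = F·x = [1, -2]
P̄ = F·P·Fᵀ + Q = [6 0; 0 8]
y = z − H·x̄ = [0]
S = H·P̄·Hᵀ + R = [11]
K = P̄·Hᵀ·S⁻¹ = [0; 8/11]
x' = x̄ + K·y = [1, -2]
P' = (I − K·H)·P̄ = [6 0; 0 24/11]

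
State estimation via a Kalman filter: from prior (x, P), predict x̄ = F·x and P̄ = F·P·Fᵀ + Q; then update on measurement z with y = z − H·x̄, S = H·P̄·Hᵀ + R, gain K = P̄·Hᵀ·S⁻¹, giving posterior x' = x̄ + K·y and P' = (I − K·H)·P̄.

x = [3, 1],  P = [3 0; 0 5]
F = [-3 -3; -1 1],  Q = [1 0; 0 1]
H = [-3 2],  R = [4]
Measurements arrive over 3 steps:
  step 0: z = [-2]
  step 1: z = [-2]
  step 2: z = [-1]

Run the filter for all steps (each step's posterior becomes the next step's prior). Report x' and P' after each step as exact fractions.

step 0: x' = [-1374/769, -2762/769], P' = [2776/769 3702/769; 3702/769 5625/769]
step 1: x' = [1568/8045, -533753/699915], P' = [8654/8045 7853/8045; 7853/8045 2107979/1399830]
step 2: x' = [-120408399/563075561, -479016203/563075561], P' = [606137492/563075561 550863636/563075561; 550863636/563075561 846257792/563075561]

step 0: x̄ = F·x = [-12, -2]
step 0: P̄ = F·P·Fᵀ + Q = [73 -6; -6 9]
step 0: y = z − H·x̄ = [-34]
step 0: S = H·P̄·Hᵀ + R = [769]
step 0: K = P̄·Hᵀ·S⁻¹ = [-231/769; 36/769]
step 0: x' = x̄ + K·y = [-1374/769, -2762/769]
step 0: P' = (I − K·H)·P̄ = [2776/769 3702/769; 3702/769 5625/769]
step 1: x̄ = F·x = [12408/769, -1388/769]
step 1: P̄ = F·P·Fᵀ + Q = [143014/769 -8547/769; -8547/769 1766/769]
step 1: y = z − H·x̄ = [38462/769]
step 1: S = H·P̄·Hᵀ + R = [1399830/769]
step 1: K = P̄·Hᵀ·S⁻¹ = [-2564/8045; 29173/1399830]
step 1: x' = x̄ + K·y = [1568/8045, -533753/699915]
step 1: P' = (I − K·H)·P̄ = [8654/8045 7853/8045; 7853/8045 2107979/1399830]
step 2: x̄ = F·x = [397337/233305, -670169/699915]
step 2: P̄ = F·P·Fᵀ + Q = [19506467/466610 -602183/466610; -602183/466610 2280761/1399830]
step 2: y = z − H·x̄ = [4216456/699915]
step 2: S = H·P̄·Hᵀ + R = [563075561/1399830]
step 2: K = P̄·Hᵀ·S⁻¹ = [-179171301/563075561; 9981169/563075561]
step 2: x' = x̄ + K·y = [-120408399/563075561, -479016203/563075561]
step 2: P' = (I − K·H)·P̄ = [606137492/563075561 550863636/563075561; 550863636/563075561 846257792/563075561]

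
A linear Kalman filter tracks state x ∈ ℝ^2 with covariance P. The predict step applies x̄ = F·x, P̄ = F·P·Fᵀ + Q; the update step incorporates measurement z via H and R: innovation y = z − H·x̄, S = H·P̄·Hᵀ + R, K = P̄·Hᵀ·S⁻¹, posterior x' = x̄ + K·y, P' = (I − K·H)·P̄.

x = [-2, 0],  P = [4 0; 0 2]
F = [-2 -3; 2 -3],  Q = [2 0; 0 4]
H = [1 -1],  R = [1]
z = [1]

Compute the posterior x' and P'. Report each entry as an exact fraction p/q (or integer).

x' = [46/71, -32/71]
P' = [1400/71 1366/71; 1366/71 1402/71]

x̄ = F·x = [4, -4]
P̄ = F·P·Fᵀ + Q = [36 2; 2 38]
y = z − H·x̄ = [-7]
S = H·P̄·Hᵀ + R = [71]
K = P̄·Hᵀ·S⁻¹ = [34/71; -36/71]
x' = x̄ + K·y = [46/71, -32/71]
P' = (I − K·H)·P̄ = [1400/71 1366/71; 1366/71 1402/71]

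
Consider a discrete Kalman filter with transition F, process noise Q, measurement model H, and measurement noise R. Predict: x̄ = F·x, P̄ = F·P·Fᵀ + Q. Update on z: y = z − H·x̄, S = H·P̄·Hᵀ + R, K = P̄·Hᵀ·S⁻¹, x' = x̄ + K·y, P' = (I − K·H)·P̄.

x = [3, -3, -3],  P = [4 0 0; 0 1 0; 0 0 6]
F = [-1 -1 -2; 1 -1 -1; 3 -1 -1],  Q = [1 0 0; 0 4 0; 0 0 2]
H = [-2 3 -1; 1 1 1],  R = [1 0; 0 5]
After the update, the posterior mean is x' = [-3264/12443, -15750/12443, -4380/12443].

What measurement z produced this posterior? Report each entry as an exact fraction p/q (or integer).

x̄ = F·x = [6, 9, 15]
P̄ = F·P·Fᵀ + Q = [30 9 1; 9 15 19; 1 19 45]
S = H·P̄·Hᵀ + R = [83 -16; -16 153]
K = P̄·Hᵀ·S⁻¹ = [-4562/12443 2776/12443; 1912/12443 3697/12443; 2570/12443 5555/12443]
x' − x̄ = [-77922/12443, -127737/12443, -191025/12443] = K·y
y = (KᵀK)⁻¹·Kᵀ·(x' − x̄) = [-3, -33]
z = y + H·x̄ = [-3, -33] + [0, 30] = [-3, -3]

z = [-3, -3]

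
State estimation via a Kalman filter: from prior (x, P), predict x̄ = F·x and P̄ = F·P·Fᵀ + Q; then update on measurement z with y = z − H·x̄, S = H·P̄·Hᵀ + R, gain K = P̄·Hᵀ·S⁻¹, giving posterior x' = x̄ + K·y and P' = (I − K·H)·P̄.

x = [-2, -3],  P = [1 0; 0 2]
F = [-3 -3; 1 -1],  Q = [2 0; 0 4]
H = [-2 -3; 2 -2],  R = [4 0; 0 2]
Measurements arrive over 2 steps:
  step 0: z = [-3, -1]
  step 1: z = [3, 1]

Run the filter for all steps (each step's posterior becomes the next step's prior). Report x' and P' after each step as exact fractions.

step 0: x' = [4769/10159, 7873/10159], P' = [3414/10159 400/10159; 400/10159 2356/10159]
step 1: x' = [-4293741/9782705, -1560161/1956541], P' = [3182074/9782705 69864/1956541; 69864/1956541 445044/1956541]

step 0: x̄ = F·x = [15, 1]
step 0: P̄ = F·P·Fᵀ + Q = [29 3; 3 7]
step 0: y = z − H·x̄ = [30, -29]
step 0: S = H·P̄·Hᵀ + R = [219 -80; -80 122]
step 0: K = P̄·Hᵀ·S⁻¹ = [-2007/10159 3014/10159; -1967/10159 -1956/10159]
step 0: x' = x̄ + K·y = [4769/10159, 7873/10159]
step 0: P' = (I − K·H)·P̄ = [3414/10159 400/10159; 400/10159 2356/10159]
step 1: x̄ = F·x = [-37926/10159, -3104/10159]
step 1: P̄ = F·P·Fᵀ + Q = [79448/10159 -3174/10159; -3174/10159 45606/10159]
step 1: y = z − H·x̄ = [-54687/10159, 79803/10159]
step 1: S = H·P̄·Hᵀ + R = [730794/10159 -37808/10159; -37808/10159 545926/10159]
step 1: K = P̄·Hᵀ·S⁻¹ = [-1853027/9782705 2832754/9782705; -368715/1956541 -375180/1956541]
step 1: x' = x̄ + K·y = [-4293741/9782705, -1560161/1956541]
step 1: P' = (I − K·H)·P̄ = [3182074/9782705 69864/1956541; 69864/1956541 445044/1956541]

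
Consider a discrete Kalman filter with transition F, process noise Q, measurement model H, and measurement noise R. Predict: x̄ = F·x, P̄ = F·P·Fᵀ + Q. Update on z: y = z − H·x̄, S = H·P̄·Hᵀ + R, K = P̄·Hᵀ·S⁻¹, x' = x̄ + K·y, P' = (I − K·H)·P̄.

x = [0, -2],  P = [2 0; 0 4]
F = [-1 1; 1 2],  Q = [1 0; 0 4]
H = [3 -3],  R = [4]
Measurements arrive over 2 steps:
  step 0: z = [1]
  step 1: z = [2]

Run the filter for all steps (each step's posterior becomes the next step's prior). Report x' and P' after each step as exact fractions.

step 0: x̄ = F·x = [-2, -4]
step 0: P̄ = F·P·Fᵀ + Q = [7 6; 6 22]
step 0: y = z − H·x̄ = [-5]
step 0: S = H·P̄·Hᵀ + R = [157]
step 0: K = P̄·Hᵀ·S⁻¹ = [3/157; -48/157]
step 0: x' = x̄ + K·y = [-329/157, -388/157]
step 0: P' = (I − K·H)·P̄ = [1090/157 1086/157; 1086/157 1150/157]
step 1: x̄ = F·x = [-59/157, -1105/157]
step 1: P̄ = F·P·Fᵀ + Q = [225/157 124/157; 124/157 10662/157]
step 1: y = z − H·x̄ = [-2824/157]
step 1: S = H·P̄·Hᵀ + R = [96379/157]
step 1: K = P̄·Hᵀ·S⁻¹ = [303/96379; -31614/96379]
step 1: x' = x̄ + K·y = [-41669/96379, -109687/96379]
step 1: P' = (I − K·H)·P̄ = [137538/96379 137134/96379; 137134/96379 179286/96379]

step 0: x' = [-329/157, -388/157], P' = [1090/157 1086/157; 1086/157 1150/157]
step 1: x' = [-41669/96379, -109687/96379], P' = [137538/96379 137134/96379; 137134/96379 179286/96379]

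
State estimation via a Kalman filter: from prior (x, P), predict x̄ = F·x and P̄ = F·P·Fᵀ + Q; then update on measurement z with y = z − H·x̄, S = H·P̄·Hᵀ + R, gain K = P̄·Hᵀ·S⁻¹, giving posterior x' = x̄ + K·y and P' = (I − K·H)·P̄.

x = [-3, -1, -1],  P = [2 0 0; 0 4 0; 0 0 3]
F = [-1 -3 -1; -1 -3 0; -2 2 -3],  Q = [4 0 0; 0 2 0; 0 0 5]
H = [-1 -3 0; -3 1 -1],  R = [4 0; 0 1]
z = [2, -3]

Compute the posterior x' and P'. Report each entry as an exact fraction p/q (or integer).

x' = [-52577/48236, -13309/48236, 583667/96472]
P' = [35651/24118 -5849/24118 -217929/48236; -5849/24118 10547/24118 53795/48236; -217929/48236 53795/48236 1460163/96472]

x̄ = F·x = [7, 6, 7]
P̄ = F·P·Fᵀ + Q = [45 38 -11; 38 40 -20; -11 -20 56]
y = z − H·x̄ = [27, 19]
S = H·P̄·Hᵀ + R = [637 248; 248 248]
K = P̄·Hᵀ·S⁻¹ = [-73/389 -7675/48236; -104/389 2393/48236; 114/389 -44999/96472]
x' = x̄ + K·y = [-52577/48236, -13309/48236, 583667/96472]
P' = (I − K·H)·P̄ = [35651/24118 -5849/24118 -217929/48236; -5849/24118 10547/24118 53795/48236; -217929/48236 53795/48236 1460163/96472]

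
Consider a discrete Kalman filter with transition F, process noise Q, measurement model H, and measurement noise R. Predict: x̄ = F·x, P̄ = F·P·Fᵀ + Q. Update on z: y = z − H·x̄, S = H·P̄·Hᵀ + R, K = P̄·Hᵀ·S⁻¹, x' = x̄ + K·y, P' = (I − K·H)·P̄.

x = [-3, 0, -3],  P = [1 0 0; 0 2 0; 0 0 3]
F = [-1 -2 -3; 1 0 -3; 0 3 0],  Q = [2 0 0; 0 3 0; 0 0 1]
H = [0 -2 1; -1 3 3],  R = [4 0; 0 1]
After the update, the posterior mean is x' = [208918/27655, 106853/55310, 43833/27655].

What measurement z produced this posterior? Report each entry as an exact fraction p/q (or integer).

z = [-2, 3]

x̄ = F·x = [12, 6, 0]
P̄ = F·P·Fᵀ + Q = [38 26 -12; 26 31 0; -12 0 19]
S = H·P̄·Hᵀ + R = [147 -65; -65 405]
K = P̄·Hᵀ·S⁻¹ = [-2566/5531 -1786/27655; -4151/11062 5819/55310; 1218/5531 5689/27655]
x' − x̄ = [-122942/27655, -225007/55310, 43833/27655] = K·y
y = (KᵀK)⁻¹·Kᵀ·(x' − x̄) = [10, -3]
z = y + H·x̄ = [10, -3] + [-12, 6] = [-2, 3]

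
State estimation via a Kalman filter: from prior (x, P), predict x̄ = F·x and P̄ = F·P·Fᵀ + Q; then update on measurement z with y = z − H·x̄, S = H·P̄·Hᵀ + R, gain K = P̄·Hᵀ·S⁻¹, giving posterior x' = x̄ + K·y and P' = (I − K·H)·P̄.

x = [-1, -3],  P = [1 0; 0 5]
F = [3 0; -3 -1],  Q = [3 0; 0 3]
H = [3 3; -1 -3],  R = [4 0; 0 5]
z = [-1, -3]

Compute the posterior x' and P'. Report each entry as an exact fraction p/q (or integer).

x̄ = F·x = [-3, 6]
P̄ = F·P·Fᵀ + Q = [12 -9; -9 17]
y = z − H·x̄ = [-10, 12]
S = H·P̄·Hᵀ + R = [103 -81; -81 116]
K = P̄·Hᵀ·S⁻¹ = [2259/5387 2274/5387; -618/5387 -2382/5387]
x' = x̄ + K·y = [-11463/5387, 9918/5387]
P' = (I − K·H)·P̄ = [10203/5387 -7191/5387; -7191/5387 6367/5387]

x' = [-11463/5387, 9918/5387]
P' = [10203/5387 -7191/5387; -7191/5387 6367/5387]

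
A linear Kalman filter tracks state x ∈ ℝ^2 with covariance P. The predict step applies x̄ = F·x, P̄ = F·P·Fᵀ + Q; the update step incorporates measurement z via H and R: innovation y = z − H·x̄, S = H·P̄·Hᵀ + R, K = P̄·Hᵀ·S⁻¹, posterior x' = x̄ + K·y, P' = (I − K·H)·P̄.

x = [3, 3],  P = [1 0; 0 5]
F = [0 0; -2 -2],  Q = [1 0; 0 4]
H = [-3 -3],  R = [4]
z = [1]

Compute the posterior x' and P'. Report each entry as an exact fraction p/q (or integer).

x' = [21/53, -48/53]
P' = [256/265 -252/265; -252/265 364/265]

x̄ = F·x = [0, -12]
P̄ = F·P·Fᵀ + Q = [1 0; 0 28]
y = z − H·x̄ = [-35]
S = H·P̄·Hᵀ + R = [265]
K = P̄·Hᵀ·S⁻¹ = [-3/265; -84/265]
x' = x̄ + K·y = [21/53, -48/53]
P' = (I − K·H)·P̄ = [256/265 -252/265; -252/265 364/265]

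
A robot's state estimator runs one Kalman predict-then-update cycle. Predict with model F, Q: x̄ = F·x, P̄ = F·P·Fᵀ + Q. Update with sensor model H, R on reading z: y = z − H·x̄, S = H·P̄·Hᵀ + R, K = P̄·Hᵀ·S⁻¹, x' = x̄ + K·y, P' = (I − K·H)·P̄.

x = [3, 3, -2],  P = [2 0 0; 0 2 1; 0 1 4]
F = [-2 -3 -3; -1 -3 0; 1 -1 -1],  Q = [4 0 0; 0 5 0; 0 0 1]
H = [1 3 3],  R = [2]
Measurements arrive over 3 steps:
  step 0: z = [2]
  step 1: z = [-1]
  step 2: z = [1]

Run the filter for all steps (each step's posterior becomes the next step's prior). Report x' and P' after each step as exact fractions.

step 0: x̄ = F·x = [-9, -12, 2]
step 0: P̄ = F·P·Fᵀ + Q = [84 31 20; 31 25 7; 20 7 11]
step 0: y = z − H·x̄ = [41]
step 0: S = H·P̄·Hᵀ + R = [842]
step 0: K = P̄·Hᵀ·S⁻¹ = [237/842; 127/842; 37/421]
step 0: x' = x̄ + K·y = [2139/842, -4897/842, 2359/421]
step 0: P' = (I − K·H)·P̄ = [14559/842 -3997/842 -349/421; -3997/842 4921/842 -1752/421; -349/421 -1752/421 1893/421]
step 1: x̄ = F·x = [-3741/842, 6276/421, 1159/421]
step 1: P̄ = F·P·Fᵀ + Q = [20555/842 1902/421 -9663/421; 1902/421 19538/421 -1506/421; -9663/421 -1506/421 13245/421]
step 1: y = z − H·x̄ = [-41711/842]
step 1: S = H·P̄·Hᵀ + R = [464985/842]
step 1: K = P̄·Hᵀ·S⁻¹ = [-26011/464985; 12444/51665; 17036/154995]
step 1: x' = x̄ + K·y = [-777392/464985, 153738/51665, -417233/154995]
step 1: P' = (I − K·H)·P̄ = [10547737/464985 617832/51665 -3031247/154995; 617832/51665 742498/51665 -940146/51665; -3031247/154995 -940146/51665 1280737/51665]
step 2: x̄ = F·x = [231791/92997, -3373534/464985, -181867/92997]
step 2: P̄ = F·P·Fᵀ + Q = [2646047/92997 5569831/92997 -2740552/92997; 5569831/92997 106377928/464985 -7219790/92997; -2740552/92997 -7219790/92997 3873143/92997]
step 2: y = z − H·x̄ = [12154637/464985]
step 2: S = H·P̄·Hᵀ + R = [580950262/464985]
step 2: K = P̄·Hᵀ·S⁻¹ = [27834710/290475131; 238686089/580950262; -63902465/580950262]
step 2: x' = x̄ + K·y = [1451591775/290475131, 2024339081/580950262, -2806519935/580950262]
step 2: P' = (I − K·H)·P̄ = [4932443161/290475131 3109194659/290475131 -4734785906/290475131; 3109194659/290475131 10385788919/580950262 -12299461299/580950262; -4734785906/290475131 -12299461299/580950262 15413383593/580950262]

step 0: x' = [2139/842, -4897/842, 2359/421], P' = [14559/842 -3997/842 -349/421; -3997/842 4921/842 -1752/421; -349/421 -1752/421 1893/421]
step 1: x' = [-777392/464985, 153738/51665, -417233/154995], P' = [10547737/464985 617832/51665 -3031247/154995; 617832/51665 742498/51665 -940146/51665; -3031247/154995 -940146/51665 1280737/51665]
step 2: x' = [1451591775/290475131, 2024339081/580950262, -2806519935/580950262], P' = [4932443161/290475131 3109194659/290475131 -4734785906/290475131; 3109194659/290475131 10385788919/580950262 -12299461299/580950262; -4734785906/290475131 -12299461299/580950262 15413383593/580950262]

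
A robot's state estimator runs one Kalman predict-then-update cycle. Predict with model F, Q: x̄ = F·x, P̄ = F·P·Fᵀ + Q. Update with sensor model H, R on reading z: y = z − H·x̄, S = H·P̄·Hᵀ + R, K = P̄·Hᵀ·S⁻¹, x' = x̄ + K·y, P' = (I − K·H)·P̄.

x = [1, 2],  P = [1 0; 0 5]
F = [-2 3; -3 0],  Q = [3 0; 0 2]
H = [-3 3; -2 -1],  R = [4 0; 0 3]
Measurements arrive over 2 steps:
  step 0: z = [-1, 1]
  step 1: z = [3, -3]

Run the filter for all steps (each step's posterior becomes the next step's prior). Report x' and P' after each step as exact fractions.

step 0: x̄ = F·x = [4, -3]
step 0: P̄ = F·P·Fᵀ + Q = [52 6; 6 11]
step 0: y = z − H·x̄ = [20, 6]
step 0: S = H·P̄·Hᵀ + R = [463 261; 261 246]
step 0: K = P̄·Hᵀ·S⁻¹ = [-1746/15259 -14912/45777; 3231/15259 -14564/45777]
step 0: x' = x̄ + K·y = [-3708/15259, -10285/15259]
step 0: P' = (I − K·H)·P̄ = [17240/45777 10256/45777; 10256/45777 23180/45777]
step 1: x̄ = F·x = [-23439/15259, 11124/15259]
step 1: P̄ = F·P·Fᵀ + Q = [291839/45777 3712/15259; 3712/15259 82238/15259]
step 1: y = z − H·x̄ = [-57912/15259, -81531/15259]
step 1: S = H·P̄·Hᵀ + R = [1609879/15259 325828/15259; 325828/15259 1595945/45777]
step 1: K = P̄·Hᵀ·S⁻¹ = [-16657677/147505517 -44773306/147505517; 30382902/147505517 -43469994/147505517]
step 1: x' = x̄ + K·y = [75870633/147505517, 224488422/147505517]
step 1: P' = (I − K·H)·P̄ = [52176718/147505517 29966482/147505517; 29966482/147505517 70477018/147505517]

step 0: x' = [-3708/15259, -10285/15259], P' = [17240/45777 10256/45777; 10256/45777 23180/45777]
step 1: x' = [75870633/147505517, 224488422/147505517], P' = [52176718/147505517 29966482/147505517; 29966482/147505517 70477018/147505517]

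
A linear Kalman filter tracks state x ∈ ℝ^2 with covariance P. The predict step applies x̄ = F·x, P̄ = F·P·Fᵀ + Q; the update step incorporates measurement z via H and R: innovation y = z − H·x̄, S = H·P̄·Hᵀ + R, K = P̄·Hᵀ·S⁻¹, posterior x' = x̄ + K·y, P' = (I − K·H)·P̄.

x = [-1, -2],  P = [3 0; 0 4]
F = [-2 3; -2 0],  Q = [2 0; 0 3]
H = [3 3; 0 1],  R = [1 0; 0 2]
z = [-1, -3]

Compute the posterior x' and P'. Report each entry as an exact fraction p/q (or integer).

x' = [9868/7073, -12389/7073]
P' = [11614/7073 -10884/7073; -10884/7073 10938/7073]

x̄ = F·x = [-4, 2]
P̄ = F·P·Fᵀ + Q = [50 12; 12 15]
y = z − H·x̄ = [5, -5]
S = H·P̄·Hᵀ + R = [802 81; 81 17]
K = P̄·Hᵀ·S⁻¹ = [2190/7073 -5442/7073; 162/7073 5469/7073]
x' = x̄ + K·y = [9868/7073, -12389/7073]
P' = (I − K·H)·P̄ = [11614/7073 -10884/7073; -10884/7073 10938/7073]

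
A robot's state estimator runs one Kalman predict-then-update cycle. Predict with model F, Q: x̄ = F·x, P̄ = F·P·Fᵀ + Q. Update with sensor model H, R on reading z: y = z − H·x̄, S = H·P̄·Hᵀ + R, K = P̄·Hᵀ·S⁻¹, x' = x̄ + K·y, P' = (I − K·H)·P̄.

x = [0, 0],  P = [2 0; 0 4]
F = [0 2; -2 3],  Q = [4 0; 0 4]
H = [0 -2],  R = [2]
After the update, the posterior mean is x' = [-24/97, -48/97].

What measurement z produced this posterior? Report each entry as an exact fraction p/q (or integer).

x̄ = F·x = [0, 0]
P̄ = F·P·Fᵀ + Q = [20 24; 24 48]
S = H·P̄·Hᵀ + R = [194]
K = P̄·Hᵀ·S⁻¹ = [-24/97; -48/97]
x' − x̄ = [-24/97, -48/97] = K·y
y = (KᵀK)⁻¹·Kᵀ·(x' − x̄) = [1]
z = y + H·x̄ = [1] + [0] = [1]

z = [1]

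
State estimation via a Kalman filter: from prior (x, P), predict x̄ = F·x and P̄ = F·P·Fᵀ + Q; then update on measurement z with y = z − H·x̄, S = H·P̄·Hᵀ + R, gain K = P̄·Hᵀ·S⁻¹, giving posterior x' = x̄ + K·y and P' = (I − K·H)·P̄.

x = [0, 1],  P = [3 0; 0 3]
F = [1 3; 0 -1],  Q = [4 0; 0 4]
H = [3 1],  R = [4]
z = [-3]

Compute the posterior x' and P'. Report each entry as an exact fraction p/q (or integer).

x̄ = F·x = [3, -1]
P̄ = F·P·Fᵀ + Q = [34 -9; -9 7]
y = z − H·x̄ = [-11]
S = H·P̄·Hᵀ + R = [263]
K = P̄·Hᵀ·S⁻¹ = [93/263; -20/263]
x' = x̄ + K·y = [-234/263, -43/263]
P' = (I − K·H)·P̄ = [293/263 -507/263; -507/263 1441/263]

x' = [-234/263, -43/263]
P' = [293/263 -507/263; -507/263 1441/263]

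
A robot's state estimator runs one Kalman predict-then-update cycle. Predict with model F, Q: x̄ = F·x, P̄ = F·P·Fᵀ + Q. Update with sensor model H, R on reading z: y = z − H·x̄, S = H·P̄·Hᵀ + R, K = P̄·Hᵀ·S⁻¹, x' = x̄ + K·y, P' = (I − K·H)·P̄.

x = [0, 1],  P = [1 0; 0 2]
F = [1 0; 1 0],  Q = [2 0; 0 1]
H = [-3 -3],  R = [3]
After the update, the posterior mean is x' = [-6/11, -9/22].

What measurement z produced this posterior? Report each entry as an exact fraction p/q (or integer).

x̄ = F·x = [0, 0]
P̄ = F·P·Fᵀ + Q = [3 1; 1 2]
S = H·P̄·Hᵀ + R = [66]
K = P̄·Hᵀ·S⁻¹ = [-2/11; -3/22]
x' − x̄ = [-6/11, -9/22] = K·y
y = (KᵀK)⁻¹·Kᵀ·(x' − x̄) = [3]
z = y + H·x̄ = [3] + [0] = [3]

z = [3]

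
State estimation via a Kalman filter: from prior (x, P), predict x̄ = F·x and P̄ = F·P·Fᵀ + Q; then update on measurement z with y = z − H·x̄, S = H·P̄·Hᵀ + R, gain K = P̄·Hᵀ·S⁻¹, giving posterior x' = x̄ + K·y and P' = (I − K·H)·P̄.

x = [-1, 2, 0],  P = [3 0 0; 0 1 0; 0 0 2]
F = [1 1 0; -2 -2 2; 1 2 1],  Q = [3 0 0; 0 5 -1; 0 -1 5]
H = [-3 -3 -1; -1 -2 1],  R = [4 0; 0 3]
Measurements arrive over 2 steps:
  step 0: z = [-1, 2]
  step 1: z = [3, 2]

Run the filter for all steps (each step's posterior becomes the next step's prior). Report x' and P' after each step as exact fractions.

step 0: x' = [334/1525, -2361/6100, 9771/6100], P' = [5313/1525 -4288/1525 -2207/1525; -4288/1525 15527/6100 6903/6100; -2207/1525 6903/6100 12667/6100]
step 1: x' = [-865739/2013492, -1169123/2013492, 59619/335582], P' = [25266149/8053968 -20176291/8053968 -2249367/1342328; -20176291/8053968 18319445/8053968 1768401/1342328; -2249367/1342328 1768401/1342328 1577991/671164]

step 0: x̄ = F·x = [1, -2, 3]
step 0: P̄ = F·P·Fᵀ + Q = [7 -8 5; -8 29 -7; 5 -7 14]
step 0: y = z − H·x̄ = [-1, -4]
step 0: S = H·P̄·Hᵀ + R = [186 106; 106 126]
step 0: K = P̄·Hᵀ·S⁻¹ = [-217/1525 352/1525; -507/6100 -2333/6100; -1723/6100 2563/6100]
step 0: x' = x̄ + K·y = [334/1525, -2361/6100, 9771/6100]
step 0: P' = (I − K·H)·P̄ = [5313/1525 -4288/1525 -2207/1525; -4288/1525 15527/6100 6903/6100; -2207/1525 6903/6100 12667/6100]
step 1: x̄ = F·x = [-41/244, 5398/1525, 1277/1220]
step 1: P̄ = F·P·Fᵀ + Q = [831/244 -88/61 -43/244; -88/61 26617/1525 1567/305; -43/244 1567/305 2715/244]
step 1: y = z − H·x̄ = [43193/3050, 23987/3050]
step 1: S = H·P̄·Hᵀ + R = [315163/1525 131217/1525; 131217/1525 93603/1525]
step 1: K = P̄·Hᵀ·S⁻¹ = [-147781/2684656 530077/8053968; -419989/2684656 -1950731/8053968; -428271/1342328 622849/1342328]
step 1: x' = x̄ + K·y = [-865739/2013492, -1169123/2013492, 59619/335582]
step 1: P' = (I − K·H)·P̄ = [25266149/8053968 -20176291/8053968 -2249367/1342328; -20176291/8053968 18319445/8053968 1768401/1342328; -2249367/1342328 1768401/1342328 1577991/671164]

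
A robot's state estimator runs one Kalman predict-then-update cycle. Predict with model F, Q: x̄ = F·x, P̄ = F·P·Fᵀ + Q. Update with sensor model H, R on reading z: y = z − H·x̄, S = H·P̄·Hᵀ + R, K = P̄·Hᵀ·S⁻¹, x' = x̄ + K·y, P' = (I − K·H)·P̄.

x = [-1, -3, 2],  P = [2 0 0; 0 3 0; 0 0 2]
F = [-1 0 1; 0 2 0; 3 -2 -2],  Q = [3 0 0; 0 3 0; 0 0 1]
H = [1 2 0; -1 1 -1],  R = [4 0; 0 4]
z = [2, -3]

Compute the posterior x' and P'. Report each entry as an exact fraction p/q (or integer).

x' = [1242/275, -504/275, -3307/825]
P' = [1654/275 -723/275 -2253/275; -723/275 1077/550 2247/550; -2253/275 2247/550 24151/1650]

x̄ = F·x = [3, -6, -1]
P̄ = F·P·Fᵀ + Q = [7 0 -10; 0 15 -12; -10 -12 39]
y = z − H·x̄ = [11, 5]
S = H·P̄·Hᵀ + R = [71 57; 57 69]
K = P̄·Hᵀ·S⁻¹ = [52/275 -31/275; 177/550 69/550; -3/550 -973/1650]
x' = x̄ + K·y = [1242/275, -504/275, -3307/825]
P' = (I − K·H)·P̄ = [1654/275 -723/275 -2253/275; -723/275 1077/550 2247/550; -2253/275 2247/550 24151/1650]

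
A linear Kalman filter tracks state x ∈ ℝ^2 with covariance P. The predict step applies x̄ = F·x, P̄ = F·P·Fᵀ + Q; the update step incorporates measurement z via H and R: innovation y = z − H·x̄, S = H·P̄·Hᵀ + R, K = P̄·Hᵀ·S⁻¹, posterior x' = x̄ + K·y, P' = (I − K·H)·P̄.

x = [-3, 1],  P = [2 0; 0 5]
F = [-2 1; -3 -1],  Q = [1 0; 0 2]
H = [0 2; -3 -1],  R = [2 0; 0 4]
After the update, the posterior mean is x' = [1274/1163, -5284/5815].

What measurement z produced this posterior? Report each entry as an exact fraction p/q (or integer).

x̄ = F·x = [7, 8]
P̄ = F·P·Fᵀ + Q = [14 7; 7 25]
S = H·P̄·Hᵀ + R = [102 -92; -92 197]
K = P̄·Hᵀ·S⁻¹ = [-175/1163 -371/1163; 2809/5815 -46/5815]
x' − x̄ = [-6867/1163, -51804/5815] = K·y
y = (KᵀK)⁻¹·Kᵀ·(x' − x̄) = [-18, 27]
z = y + H·x̄ = [-18, 27] + [16, -29] = [-2, -2]

z = [-2, -2]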